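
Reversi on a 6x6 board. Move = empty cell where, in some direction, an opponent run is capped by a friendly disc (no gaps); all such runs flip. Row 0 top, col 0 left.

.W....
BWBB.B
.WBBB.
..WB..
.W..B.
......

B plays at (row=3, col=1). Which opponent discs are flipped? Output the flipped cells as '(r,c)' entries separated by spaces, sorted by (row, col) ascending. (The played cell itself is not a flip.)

Answer: (3,2)

Derivation:
Dir NW: first cell '.' (not opp) -> no flip
Dir N: opp run (2,1) (1,1) (0,1), next=edge -> no flip
Dir NE: first cell 'B' (not opp) -> no flip
Dir W: first cell '.' (not opp) -> no flip
Dir E: opp run (3,2) capped by B -> flip
Dir SW: first cell '.' (not opp) -> no flip
Dir S: opp run (4,1), next='.' -> no flip
Dir SE: first cell '.' (not opp) -> no flip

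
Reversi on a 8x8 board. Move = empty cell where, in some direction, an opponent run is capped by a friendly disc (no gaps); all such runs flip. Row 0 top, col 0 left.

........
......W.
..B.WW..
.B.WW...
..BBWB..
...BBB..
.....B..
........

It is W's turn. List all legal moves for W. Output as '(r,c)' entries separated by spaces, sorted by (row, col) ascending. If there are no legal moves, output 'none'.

Answer: (1,1) (4,1) (4,6) (5,1) (5,2) (5,6) (6,2) (6,3) (6,4) (6,6)

Derivation:
(1,1): flips 1 -> legal
(1,2): no bracket -> illegal
(1,3): no bracket -> illegal
(2,0): no bracket -> illegal
(2,1): no bracket -> illegal
(2,3): no bracket -> illegal
(3,0): no bracket -> illegal
(3,2): no bracket -> illegal
(3,5): no bracket -> illegal
(3,6): no bracket -> illegal
(4,0): no bracket -> illegal
(4,1): flips 2 -> legal
(4,6): flips 1 -> legal
(5,1): flips 1 -> legal
(5,2): flips 1 -> legal
(5,6): flips 1 -> legal
(6,2): flips 1 -> legal
(6,3): flips 2 -> legal
(6,4): flips 1 -> legal
(6,6): flips 1 -> legal
(7,4): no bracket -> illegal
(7,5): no bracket -> illegal
(7,6): no bracket -> illegal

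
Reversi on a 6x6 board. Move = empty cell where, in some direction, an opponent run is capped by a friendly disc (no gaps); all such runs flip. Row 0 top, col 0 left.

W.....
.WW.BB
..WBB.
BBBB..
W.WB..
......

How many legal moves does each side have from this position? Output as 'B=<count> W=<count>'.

Answer: B=9 W=4

Derivation:
-- B to move --
(0,1): flips 1 -> legal
(0,2): flips 2 -> legal
(0,3): no bracket -> illegal
(1,0): no bracket -> illegal
(1,3): flips 1 -> legal
(2,0): no bracket -> illegal
(2,1): flips 1 -> legal
(4,1): flips 1 -> legal
(5,0): flips 1 -> legal
(5,1): flips 1 -> legal
(5,2): flips 1 -> legal
(5,3): flips 1 -> legal
B mobility = 9
-- W to move --
(0,3): no bracket -> illegal
(0,4): no bracket -> illegal
(0,5): no bracket -> illegal
(1,3): no bracket -> illegal
(2,0): flips 2 -> legal
(2,1): no bracket -> illegal
(2,5): flips 2 -> legal
(3,4): flips 1 -> legal
(3,5): no bracket -> illegal
(4,1): no bracket -> illegal
(4,4): flips 2 -> legal
(5,2): no bracket -> illegal
(5,3): no bracket -> illegal
(5,4): no bracket -> illegal
W mobility = 4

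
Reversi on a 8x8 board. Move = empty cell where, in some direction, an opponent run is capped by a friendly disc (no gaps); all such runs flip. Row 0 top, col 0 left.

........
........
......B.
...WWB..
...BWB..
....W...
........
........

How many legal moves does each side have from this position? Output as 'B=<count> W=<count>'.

Answer: B=6 W=8

Derivation:
-- B to move --
(2,2): no bracket -> illegal
(2,3): flips 2 -> legal
(2,4): no bracket -> illegal
(2,5): flips 1 -> legal
(3,2): flips 2 -> legal
(4,2): no bracket -> illegal
(5,3): flips 1 -> legal
(5,5): no bracket -> illegal
(6,3): flips 1 -> legal
(6,4): no bracket -> illegal
(6,5): flips 1 -> legal
B mobility = 6
-- W to move --
(1,5): no bracket -> illegal
(1,6): no bracket -> illegal
(1,7): flips 2 -> legal
(2,4): no bracket -> illegal
(2,5): no bracket -> illegal
(2,7): no bracket -> illegal
(3,2): flips 1 -> legal
(3,6): flips 2 -> legal
(3,7): no bracket -> illegal
(4,2): flips 1 -> legal
(4,6): flips 1 -> legal
(5,2): flips 1 -> legal
(5,3): flips 1 -> legal
(5,5): no bracket -> illegal
(5,6): flips 1 -> legal
W mobility = 8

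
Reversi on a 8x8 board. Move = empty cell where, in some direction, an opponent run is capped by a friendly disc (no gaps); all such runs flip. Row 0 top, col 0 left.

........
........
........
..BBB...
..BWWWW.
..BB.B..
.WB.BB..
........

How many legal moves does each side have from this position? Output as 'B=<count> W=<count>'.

-- B to move --
(3,5): flips 2 -> legal
(3,6): no bracket -> illegal
(3,7): flips 1 -> legal
(4,7): flips 4 -> legal
(5,0): no bracket -> illegal
(5,1): no bracket -> illegal
(5,4): flips 2 -> legal
(5,6): flips 1 -> legal
(5,7): no bracket -> illegal
(6,0): flips 1 -> legal
(7,0): flips 1 -> legal
(7,1): no bracket -> illegal
(7,2): no bracket -> illegal
B mobility = 7
-- W to move --
(2,1): flips 1 -> legal
(2,2): flips 1 -> legal
(2,3): flips 2 -> legal
(2,4): flips 1 -> legal
(2,5): flips 1 -> legal
(3,1): no bracket -> illegal
(3,5): no bracket -> illegal
(4,1): flips 1 -> legal
(5,1): no bracket -> illegal
(5,4): no bracket -> illegal
(5,6): no bracket -> illegal
(6,3): flips 2 -> legal
(6,6): flips 1 -> legal
(7,1): flips 2 -> legal
(7,2): no bracket -> illegal
(7,3): flips 2 -> legal
(7,4): no bracket -> illegal
(7,5): flips 2 -> legal
(7,6): no bracket -> illegal
W mobility = 11

Answer: B=7 W=11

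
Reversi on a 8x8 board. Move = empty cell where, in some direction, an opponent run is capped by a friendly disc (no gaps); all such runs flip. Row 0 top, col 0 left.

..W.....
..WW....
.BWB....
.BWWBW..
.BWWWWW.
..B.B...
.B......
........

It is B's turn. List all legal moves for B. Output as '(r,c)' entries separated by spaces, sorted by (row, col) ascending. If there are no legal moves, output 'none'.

Answer: (0,1) (0,3) (0,4) (3,6) (4,7) (5,3) (5,6)

Derivation:
(0,1): flips 1 -> legal
(0,3): flips 2 -> legal
(0,4): flips 2 -> legal
(1,1): no bracket -> illegal
(1,4): no bracket -> illegal
(2,4): no bracket -> illegal
(2,5): no bracket -> illegal
(2,6): no bracket -> illegal
(3,6): flips 2 -> legal
(3,7): no bracket -> illegal
(4,7): flips 5 -> legal
(5,1): no bracket -> illegal
(5,3): flips 3 -> legal
(5,5): no bracket -> illegal
(5,6): flips 1 -> legal
(5,7): no bracket -> illegal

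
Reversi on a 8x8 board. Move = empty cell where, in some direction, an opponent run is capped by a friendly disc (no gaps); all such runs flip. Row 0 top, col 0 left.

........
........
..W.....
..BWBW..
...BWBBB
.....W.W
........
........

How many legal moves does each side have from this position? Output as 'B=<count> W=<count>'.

-- B to move --
(1,1): no bracket -> illegal
(1,2): flips 1 -> legal
(1,3): no bracket -> illegal
(2,1): no bracket -> illegal
(2,3): flips 1 -> legal
(2,4): flips 1 -> legal
(2,5): flips 1 -> legal
(2,6): no bracket -> illegal
(3,1): no bracket -> illegal
(3,6): flips 1 -> legal
(4,2): no bracket -> illegal
(5,3): no bracket -> illegal
(5,4): flips 1 -> legal
(5,6): no bracket -> illegal
(6,4): flips 1 -> legal
(6,5): flips 1 -> legal
(6,6): no bracket -> illegal
(6,7): flips 1 -> legal
B mobility = 9
-- W to move --
(2,1): no bracket -> illegal
(2,3): no bracket -> illegal
(2,4): flips 1 -> legal
(2,5): no bracket -> illegal
(3,1): flips 1 -> legal
(3,6): no bracket -> illegal
(3,7): flips 2 -> legal
(4,1): no bracket -> illegal
(4,2): flips 2 -> legal
(5,2): no bracket -> illegal
(5,3): flips 1 -> legal
(5,4): no bracket -> illegal
(5,6): no bracket -> illegal
W mobility = 5

Answer: B=9 W=5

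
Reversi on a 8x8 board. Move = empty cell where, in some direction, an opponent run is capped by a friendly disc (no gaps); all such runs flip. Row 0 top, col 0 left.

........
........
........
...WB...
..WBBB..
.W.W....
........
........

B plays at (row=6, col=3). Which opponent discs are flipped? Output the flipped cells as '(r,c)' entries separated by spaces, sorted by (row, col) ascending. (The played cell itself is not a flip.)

Answer: (5,3)

Derivation:
Dir NW: first cell '.' (not opp) -> no flip
Dir N: opp run (5,3) capped by B -> flip
Dir NE: first cell '.' (not opp) -> no flip
Dir W: first cell '.' (not opp) -> no flip
Dir E: first cell '.' (not opp) -> no flip
Dir SW: first cell '.' (not opp) -> no flip
Dir S: first cell '.' (not opp) -> no flip
Dir SE: first cell '.' (not opp) -> no flip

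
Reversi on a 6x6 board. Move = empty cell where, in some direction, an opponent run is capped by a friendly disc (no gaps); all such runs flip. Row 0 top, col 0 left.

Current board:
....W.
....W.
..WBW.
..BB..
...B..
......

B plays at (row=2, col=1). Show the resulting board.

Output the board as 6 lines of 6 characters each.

Answer: ....W.
....W.
.BBBW.
..BB..
...B..
......

Derivation:
Place B at (2,1); scan 8 dirs for brackets.
Dir NW: first cell '.' (not opp) -> no flip
Dir N: first cell '.' (not opp) -> no flip
Dir NE: first cell '.' (not opp) -> no flip
Dir W: first cell '.' (not opp) -> no flip
Dir E: opp run (2,2) capped by B -> flip
Dir SW: first cell '.' (not opp) -> no flip
Dir S: first cell '.' (not opp) -> no flip
Dir SE: first cell 'B' (not opp) -> no flip
All flips: (2,2)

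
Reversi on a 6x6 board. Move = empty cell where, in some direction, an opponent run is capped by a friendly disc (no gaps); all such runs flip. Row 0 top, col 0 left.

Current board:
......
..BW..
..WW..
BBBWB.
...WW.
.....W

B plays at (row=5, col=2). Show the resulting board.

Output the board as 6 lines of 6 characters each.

Place B at (5,2); scan 8 dirs for brackets.
Dir NW: first cell '.' (not opp) -> no flip
Dir N: first cell '.' (not opp) -> no flip
Dir NE: opp run (4,3) capped by B -> flip
Dir W: first cell '.' (not opp) -> no flip
Dir E: first cell '.' (not opp) -> no flip
Dir SW: edge -> no flip
Dir S: edge -> no flip
Dir SE: edge -> no flip
All flips: (4,3)

Answer: ......
..BW..
..WW..
BBBWB.
...BW.
..B..W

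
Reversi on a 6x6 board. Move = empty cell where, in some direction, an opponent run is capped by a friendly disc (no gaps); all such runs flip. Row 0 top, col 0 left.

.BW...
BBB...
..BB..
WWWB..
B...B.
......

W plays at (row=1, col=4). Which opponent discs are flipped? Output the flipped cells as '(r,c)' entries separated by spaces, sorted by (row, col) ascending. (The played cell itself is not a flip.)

Answer: (2,3)

Derivation:
Dir NW: first cell '.' (not opp) -> no flip
Dir N: first cell '.' (not opp) -> no flip
Dir NE: first cell '.' (not opp) -> no flip
Dir W: first cell '.' (not opp) -> no flip
Dir E: first cell '.' (not opp) -> no flip
Dir SW: opp run (2,3) capped by W -> flip
Dir S: first cell '.' (not opp) -> no flip
Dir SE: first cell '.' (not opp) -> no flip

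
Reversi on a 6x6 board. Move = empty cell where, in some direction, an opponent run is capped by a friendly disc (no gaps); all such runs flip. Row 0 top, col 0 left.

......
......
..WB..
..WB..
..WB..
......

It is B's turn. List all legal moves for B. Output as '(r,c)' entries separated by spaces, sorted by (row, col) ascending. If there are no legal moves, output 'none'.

Answer: (1,1) (2,1) (3,1) (4,1) (5,1)

Derivation:
(1,1): flips 1 -> legal
(1,2): no bracket -> illegal
(1,3): no bracket -> illegal
(2,1): flips 2 -> legal
(3,1): flips 1 -> legal
(4,1): flips 2 -> legal
(5,1): flips 1 -> legal
(5,2): no bracket -> illegal
(5,3): no bracket -> illegal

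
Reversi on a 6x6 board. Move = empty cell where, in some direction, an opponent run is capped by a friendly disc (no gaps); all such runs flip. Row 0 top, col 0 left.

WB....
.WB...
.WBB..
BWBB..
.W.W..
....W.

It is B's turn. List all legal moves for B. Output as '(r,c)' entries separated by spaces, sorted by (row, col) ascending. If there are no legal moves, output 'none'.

Answer: (1,0) (2,0) (4,0) (5,0) (5,1) (5,2) (5,3)

Derivation:
(0,2): no bracket -> illegal
(1,0): flips 2 -> legal
(2,0): flips 1 -> legal
(3,4): no bracket -> illegal
(4,0): flips 1 -> legal
(4,2): no bracket -> illegal
(4,4): no bracket -> illegal
(4,5): no bracket -> illegal
(5,0): flips 1 -> legal
(5,1): flips 4 -> legal
(5,2): flips 1 -> legal
(5,3): flips 1 -> legal
(5,5): no bracket -> illegal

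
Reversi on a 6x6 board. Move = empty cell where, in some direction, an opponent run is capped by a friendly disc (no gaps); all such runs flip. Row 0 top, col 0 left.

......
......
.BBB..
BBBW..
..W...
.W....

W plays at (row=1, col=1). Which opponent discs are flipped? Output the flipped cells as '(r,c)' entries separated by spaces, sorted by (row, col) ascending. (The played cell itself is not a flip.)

Dir NW: first cell '.' (not opp) -> no flip
Dir N: first cell '.' (not opp) -> no flip
Dir NE: first cell '.' (not opp) -> no flip
Dir W: first cell '.' (not opp) -> no flip
Dir E: first cell '.' (not opp) -> no flip
Dir SW: first cell '.' (not opp) -> no flip
Dir S: opp run (2,1) (3,1), next='.' -> no flip
Dir SE: opp run (2,2) capped by W -> flip

Answer: (2,2)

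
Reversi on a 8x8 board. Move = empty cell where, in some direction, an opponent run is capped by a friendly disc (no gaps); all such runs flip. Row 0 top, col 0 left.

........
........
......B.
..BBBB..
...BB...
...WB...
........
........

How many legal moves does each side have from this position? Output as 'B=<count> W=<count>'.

-- B to move --
(4,2): no bracket -> illegal
(5,2): flips 1 -> legal
(6,2): flips 1 -> legal
(6,3): flips 1 -> legal
(6,4): no bracket -> illegal
B mobility = 3
-- W to move --
(1,5): no bracket -> illegal
(1,6): no bracket -> illegal
(1,7): flips 3 -> legal
(2,1): no bracket -> illegal
(2,2): no bracket -> illegal
(2,3): flips 2 -> legal
(2,4): no bracket -> illegal
(2,5): no bracket -> illegal
(2,7): no bracket -> illegal
(3,1): no bracket -> illegal
(3,6): no bracket -> illegal
(3,7): no bracket -> illegal
(4,1): no bracket -> illegal
(4,2): no bracket -> illegal
(4,5): no bracket -> illegal
(4,6): no bracket -> illegal
(5,2): no bracket -> illegal
(5,5): flips 1 -> legal
(6,3): no bracket -> illegal
(6,4): no bracket -> illegal
(6,5): no bracket -> illegal
W mobility = 3

Answer: B=3 W=3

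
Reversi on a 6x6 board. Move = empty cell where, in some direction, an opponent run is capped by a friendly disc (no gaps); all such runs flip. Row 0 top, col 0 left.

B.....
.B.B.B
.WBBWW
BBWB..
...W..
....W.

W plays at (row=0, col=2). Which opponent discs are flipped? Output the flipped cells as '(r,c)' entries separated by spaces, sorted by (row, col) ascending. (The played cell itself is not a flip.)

Dir NW: edge -> no flip
Dir N: edge -> no flip
Dir NE: edge -> no flip
Dir W: first cell '.' (not opp) -> no flip
Dir E: first cell '.' (not opp) -> no flip
Dir SW: opp run (1,1), next='.' -> no flip
Dir S: first cell '.' (not opp) -> no flip
Dir SE: opp run (1,3) capped by W -> flip

Answer: (1,3)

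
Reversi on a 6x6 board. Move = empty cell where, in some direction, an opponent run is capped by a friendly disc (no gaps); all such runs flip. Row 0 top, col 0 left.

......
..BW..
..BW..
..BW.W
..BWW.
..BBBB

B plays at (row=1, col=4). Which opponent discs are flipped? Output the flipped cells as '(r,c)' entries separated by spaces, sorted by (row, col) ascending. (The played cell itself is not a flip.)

Answer: (1,3) (2,3)

Derivation:
Dir NW: first cell '.' (not opp) -> no flip
Dir N: first cell '.' (not opp) -> no flip
Dir NE: first cell '.' (not opp) -> no flip
Dir W: opp run (1,3) capped by B -> flip
Dir E: first cell '.' (not opp) -> no flip
Dir SW: opp run (2,3) capped by B -> flip
Dir S: first cell '.' (not opp) -> no flip
Dir SE: first cell '.' (not opp) -> no flip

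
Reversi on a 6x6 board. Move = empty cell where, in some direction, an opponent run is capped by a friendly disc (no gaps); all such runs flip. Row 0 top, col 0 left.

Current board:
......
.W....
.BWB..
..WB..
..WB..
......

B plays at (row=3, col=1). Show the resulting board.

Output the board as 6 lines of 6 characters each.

Answer: ......
.W....
.BWB..
.BBB..
..WB..
......

Derivation:
Place B at (3,1); scan 8 dirs for brackets.
Dir NW: first cell '.' (not opp) -> no flip
Dir N: first cell 'B' (not opp) -> no flip
Dir NE: opp run (2,2), next='.' -> no flip
Dir W: first cell '.' (not opp) -> no flip
Dir E: opp run (3,2) capped by B -> flip
Dir SW: first cell '.' (not opp) -> no flip
Dir S: first cell '.' (not opp) -> no flip
Dir SE: opp run (4,2), next='.' -> no flip
All flips: (3,2)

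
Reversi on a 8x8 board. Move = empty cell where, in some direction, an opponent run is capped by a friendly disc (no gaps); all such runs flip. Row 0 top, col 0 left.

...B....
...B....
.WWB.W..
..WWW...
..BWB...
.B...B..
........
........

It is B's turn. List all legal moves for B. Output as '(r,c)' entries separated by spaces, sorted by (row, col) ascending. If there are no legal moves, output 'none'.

Answer: (1,1) (1,2) (2,0) (2,4) (3,1) (4,1) (4,5) (5,3)

Derivation:
(1,0): no bracket -> illegal
(1,1): flips 2 -> legal
(1,2): flips 2 -> legal
(1,4): no bracket -> illegal
(1,5): no bracket -> illegal
(1,6): no bracket -> illegal
(2,0): flips 2 -> legal
(2,4): flips 2 -> legal
(2,6): no bracket -> illegal
(3,0): no bracket -> illegal
(3,1): flips 1 -> legal
(3,5): no bracket -> illegal
(3,6): no bracket -> illegal
(4,1): flips 1 -> legal
(4,5): flips 1 -> legal
(5,2): no bracket -> illegal
(5,3): flips 2 -> legal
(5,4): no bracket -> illegal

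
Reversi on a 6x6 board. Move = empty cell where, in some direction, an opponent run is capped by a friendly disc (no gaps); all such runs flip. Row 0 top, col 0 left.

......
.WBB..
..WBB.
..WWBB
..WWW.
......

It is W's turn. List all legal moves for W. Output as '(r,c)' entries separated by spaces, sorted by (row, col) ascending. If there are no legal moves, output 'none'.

Answer: (0,2) (0,3) (0,4) (1,4) (1,5) (2,5)

Derivation:
(0,1): no bracket -> illegal
(0,2): flips 1 -> legal
(0,3): flips 2 -> legal
(0,4): flips 1 -> legal
(1,4): flips 5 -> legal
(1,5): flips 1 -> legal
(2,1): no bracket -> illegal
(2,5): flips 3 -> legal
(4,5): no bracket -> illegal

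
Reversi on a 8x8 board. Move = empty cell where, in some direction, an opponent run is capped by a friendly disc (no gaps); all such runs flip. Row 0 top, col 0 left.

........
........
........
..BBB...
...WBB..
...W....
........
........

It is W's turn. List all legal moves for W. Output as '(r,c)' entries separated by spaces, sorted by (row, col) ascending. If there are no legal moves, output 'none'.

(2,1): flips 1 -> legal
(2,2): no bracket -> illegal
(2,3): flips 1 -> legal
(2,4): no bracket -> illegal
(2,5): flips 1 -> legal
(3,1): no bracket -> illegal
(3,5): flips 1 -> legal
(3,6): no bracket -> illegal
(4,1): no bracket -> illegal
(4,2): no bracket -> illegal
(4,6): flips 2 -> legal
(5,4): no bracket -> illegal
(5,5): no bracket -> illegal
(5,6): no bracket -> illegal

Answer: (2,1) (2,3) (2,5) (3,5) (4,6)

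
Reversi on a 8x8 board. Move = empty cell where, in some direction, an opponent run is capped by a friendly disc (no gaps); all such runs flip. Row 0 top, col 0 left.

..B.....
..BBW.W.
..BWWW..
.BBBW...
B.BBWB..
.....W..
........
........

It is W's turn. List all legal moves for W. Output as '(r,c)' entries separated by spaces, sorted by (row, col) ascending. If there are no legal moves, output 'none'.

(0,1): flips 1 -> legal
(0,3): flips 1 -> legal
(0,4): no bracket -> illegal
(1,1): flips 4 -> legal
(2,0): no bracket -> illegal
(2,1): flips 1 -> legal
(3,0): flips 3 -> legal
(3,5): flips 1 -> legal
(3,6): no bracket -> illegal
(4,1): flips 3 -> legal
(4,6): flips 1 -> legal
(5,0): no bracket -> illegal
(5,1): flips 2 -> legal
(5,2): flips 1 -> legal
(5,3): flips 2 -> legal
(5,4): no bracket -> illegal
(5,6): flips 1 -> legal

Answer: (0,1) (0,3) (1,1) (2,1) (3,0) (3,5) (4,1) (4,6) (5,1) (5,2) (5,3) (5,6)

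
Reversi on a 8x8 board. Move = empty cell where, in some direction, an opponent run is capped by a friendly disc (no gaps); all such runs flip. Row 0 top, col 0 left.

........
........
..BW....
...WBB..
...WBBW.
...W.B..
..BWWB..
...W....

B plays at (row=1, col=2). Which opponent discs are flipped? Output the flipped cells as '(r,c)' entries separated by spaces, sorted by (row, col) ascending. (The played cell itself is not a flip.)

Dir NW: first cell '.' (not opp) -> no flip
Dir N: first cell '.' (not opp) -> no flip
Dir NE: first cell '.' (not opp) -> no flip
Dir W: first cell '.' (not opp) -> no flip
Dir E: first cell '.' (not opp) -> no flip
Dir SW: first cell '.' (not opp) -> no flip
Dir S: first cell 'B' (not opp) -> no flip
Dir SE: opp run (2,3) capped by B -> flip

Answer: (2,3)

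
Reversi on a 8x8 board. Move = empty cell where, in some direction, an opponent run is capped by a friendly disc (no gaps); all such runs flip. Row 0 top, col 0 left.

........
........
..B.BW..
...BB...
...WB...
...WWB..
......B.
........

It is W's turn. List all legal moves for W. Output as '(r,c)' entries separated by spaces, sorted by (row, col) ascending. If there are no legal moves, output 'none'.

(1,1): no bracket -> illegal
(1,2): no bracket -> illegal
(1,3): no bracket -> illegal
(1,4): flips 3 -> legal
(1,5): no bracket -> illegal
(2,1): no bracket -> illegal
(2,3): flips 2 -> legal
(3,1): no bracket -> illegal
(3,2): no bracket -> illegal
(3,5): flips 1 -> legal
(4,2): no bracket -> illegal
(4,5): flips 1 -> legal
(4,6): no bracket -> illegal
(5,6): flips 1 -> legal
(5,7): no bracket -> illegal
(6,4): no bracket -> illegal
(6,5): no bracket -> illegal
(6,7): no bracket -> illegal
(7,5): no bracket -> illegal
(7,6): no bracket -> illegal
(7,7): no bracket -> illegal

Answer: (1,4) (2,3) (3,5) (4,5) (5,6)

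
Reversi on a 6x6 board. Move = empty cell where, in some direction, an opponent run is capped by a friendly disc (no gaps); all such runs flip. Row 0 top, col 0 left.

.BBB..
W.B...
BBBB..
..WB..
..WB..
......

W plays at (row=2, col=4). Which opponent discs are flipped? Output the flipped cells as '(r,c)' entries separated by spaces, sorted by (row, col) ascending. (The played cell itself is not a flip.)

Answer: (3,3)

Derivation:
Dir NW: first cell '.' (not opp) -> no flip
Dir N: first cell '.' (not opp) -> no flip
Dir NE: first cell '.' (not opp) -> no flip
Dir W: opp run (2,3) (2,2) (2,1) (2,0), next=edge -> no flip
Dir E: first cell '.' (not opp) -> no flip
Dir SW: opp run (3,3) capped by W -> flip
Dir S: first cell '.' (not opp) -> no flip
Dir SE: first cell '.' (not opp) -> no flip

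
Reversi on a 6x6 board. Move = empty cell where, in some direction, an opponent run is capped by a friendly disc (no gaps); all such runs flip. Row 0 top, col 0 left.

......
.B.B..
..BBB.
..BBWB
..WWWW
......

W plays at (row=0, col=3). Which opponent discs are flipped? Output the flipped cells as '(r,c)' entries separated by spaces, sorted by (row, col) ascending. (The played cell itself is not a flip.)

Answer: (1,3) (2,3) (3,3)

Derivation:
Dir NW: edge -> no flip
Dir N: edge -> no flip
Dir NE: edge -> no flip
Dir W: first cell '.' (not opp) -> no flip
Dir E: first cell '.' (not opp) -> no flip
Dir SW: first cell '.' (not opp) -> no flip
Dir S: opp run (1,3) (2,3) (3,3) capped by W -> flip
Dir SE: first cell '.' (not opp) -> no flip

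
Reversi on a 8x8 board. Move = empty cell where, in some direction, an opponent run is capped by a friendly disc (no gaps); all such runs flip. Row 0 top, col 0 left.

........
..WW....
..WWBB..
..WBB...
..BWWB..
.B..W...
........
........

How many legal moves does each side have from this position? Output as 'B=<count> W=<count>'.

Answer: B=11 W=9

Derivation:
-- B to move --
(0,1): flips 2 -> legal
(0,2): flips 4 -> legal
(0,3): flips 2 -> legal
(0,4): no bracket -> illegal
(1,1): flips 1 -> legal
(1,4): no bracket -> illegal
(2,1): flips 2 -> legal
(3,1): flips 1 -> legal
(3,5): no bracket -> illegal
(4,1): no bracket -> illegal
(5,2): flips 1 -> legal
(5,3): flips 1 -> legal
(5,5): flips 1 -> legal
(6,3): flips 1 -> legal
(6,4): flips 2 -> legal
(6,5): no bracket -> illegal
B mobility = 11
-- W to move --
(1,4): flips 2 -> legal
(1,5): no bracket -> illegal
(1,6): flips 2 -> legal
(2,6): flips 2 -> legal
(3,1): no bracket -> illegal
(3,5): flips 3 -> legal
(3,6): flips 1 -> legal
(4,0): no bracket -> illegal
(4,1): flips 1 -> legal
(4,6): flips 1 -> legal
(5,0): no bracket -> illegal
(5,2): flips 1 -> legal
(5,3): no bracket -> illegal
(5,5): no bracket -> illegal
(5,6): flips 2 -> legal
(6,0): no bracket -> illegal
(6,1): no bracket -> illegal
(6,2): no bracket -> illegal
W mobility = 9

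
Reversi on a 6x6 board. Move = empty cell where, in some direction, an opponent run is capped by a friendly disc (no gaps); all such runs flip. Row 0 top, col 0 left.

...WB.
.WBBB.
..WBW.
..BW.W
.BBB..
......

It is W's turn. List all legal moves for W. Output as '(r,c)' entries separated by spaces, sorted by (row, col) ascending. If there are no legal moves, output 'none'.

(0,1): no bracket -> illegal
(0,2): flips 2 -> legal
(0,5): flips 1 -> legal
(1,5): flips 3 -> legal
(2,1): flips 1 -> legal
(2,5): flips 1 -> legal
(3,0): no bracket -> illegal
(3,1): flips 1 -> legal
(3,4): no bracket -> illegal
(4,0): no bracket -> illegal
(4,4): no bracket -> illegal
(5,0): no bracket -> illegal
(5,1): flips 1 -> legal
(5,2): flips 2 -> legal
(5,3): flips 1 -> legal
(5,4): no bracket -> illegal

Answer: (0,2) (0,5) (1,5) (2,1) (2,5) (3,1) (5,1) (5,2) (5,3)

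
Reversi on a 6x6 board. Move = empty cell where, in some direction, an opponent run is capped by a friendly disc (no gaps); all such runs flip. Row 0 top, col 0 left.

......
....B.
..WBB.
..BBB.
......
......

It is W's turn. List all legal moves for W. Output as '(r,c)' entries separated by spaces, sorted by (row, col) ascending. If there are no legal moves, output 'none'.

Answer: (2,5) (4,2) (4,4)

Derivation:
(0,3): no bracket -> illegal
(0,4): no bracket -> illegal
(0,5): no bracket -> illegal
(1,2): no bracket -> illegal
(1,3): no bracket -> illegal
(1,5): no bracket -> illegal
(2,1): no bracket -> illegal
(2,5): flips 2 -> legal
(3,1): no bracket -> illegal
(3,5): no bracket -> illegal
(4,1): no bracket -> illegal
(4,2): flips 1 -> legal
(4,3): no bracket -> illegal
(4,4): flips 1 -> legal
(4,5): no bracket -> illegal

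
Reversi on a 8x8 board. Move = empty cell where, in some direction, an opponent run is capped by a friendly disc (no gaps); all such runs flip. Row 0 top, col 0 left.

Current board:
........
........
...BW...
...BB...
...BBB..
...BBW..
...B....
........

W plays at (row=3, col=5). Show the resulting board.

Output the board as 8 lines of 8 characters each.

Answer: ........
........
...BW...
...BBW..
...BBW..
...BBW..
...B....
........

Derivation:
Place W at (3,5); scan 8 dirs for brackets.
Dir NW: first cell 'W' (not opp) -> no flip
Dir N: first cell '.' (not opp) -> no flip
Dir NE: first cell '.' (not opp) -> no flip
Dir W: opp run (3,4) (3,3), next='.' -> no flip
Dir E: first cell '.' (not opp) -> no flip
Dir SW: opp run (4,4) (5,3), next='.' -> no flip
Dir S: opp run (4,5) capped by W -> flip
Dir SE: first cell '.' (not opp) -> no flip
All flips: (4,5)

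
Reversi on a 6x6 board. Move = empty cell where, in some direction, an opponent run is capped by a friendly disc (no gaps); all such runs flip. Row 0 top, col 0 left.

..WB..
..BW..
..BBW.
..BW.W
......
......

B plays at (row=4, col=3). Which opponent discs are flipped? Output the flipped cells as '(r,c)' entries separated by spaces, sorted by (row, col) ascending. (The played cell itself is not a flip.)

Answer: (3,3)

Derivation:
Dir NW: first cell 'B' (not opp) -> no flip
Dir N: opp run (3,3) capped by B -> flip
Dir NE: first cell '.' (not opp) -> no flip
Dir W: first cell '.' (not opp) -> no flip
Dir E: first cell '.' (not opp) -> no flip
Dir SW: first cell '.' (not opp) -> no flip
Dir S: first cell '.' (not opp) -> no flip
Dir SE: first cell '.' (not opp) -> no flip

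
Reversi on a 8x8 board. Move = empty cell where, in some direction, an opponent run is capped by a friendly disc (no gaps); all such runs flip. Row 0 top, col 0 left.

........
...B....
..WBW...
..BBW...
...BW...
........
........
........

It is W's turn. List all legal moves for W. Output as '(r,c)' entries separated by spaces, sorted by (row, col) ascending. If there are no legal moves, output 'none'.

Answer: (0,2) (0,4) (1,2) (3,1) (4,2) (5,2)

Derivation:
(0,2): flips 1 -> legal
(0,3): no bracket -> illegal
(0,4): flips 1 -> legal
(1,2): flips 1 -> legal
(1,4): no bracket -> illegal
(2,1): no bracket -> illegal
(3,1): flips 2 -> legal
(4,1): no bracket -> illegal
(4,2): flips 3 -> legal
(5,2): flips 1 -> legal
(5,3): no bracket -> illegal
(5,4): no bracket -> illegal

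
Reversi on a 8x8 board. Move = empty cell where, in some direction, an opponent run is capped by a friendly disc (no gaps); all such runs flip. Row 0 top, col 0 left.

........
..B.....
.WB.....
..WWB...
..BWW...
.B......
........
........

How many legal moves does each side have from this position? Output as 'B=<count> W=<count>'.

Answer: B=8 W=10

Derivation:
-- B to move --
(1,0): no bracket -> illegal
(1,1): no bracket -> illegal
(2,0): flips 1 -> legal
(2,3): no bracket -> illegal
(2,4): flips 1 -> legal
(3,0): flips 1 -> legal
(3,1): flips 2 -> legal
(3,5): no bracket -> illegal
(4,1): no bracket -> illegal
(4,5): flips 2 -> legal
(5,2): flips 1 -> legal
(5,3): no bracket -> illegal
(5,4): flips 1 -> legal
(5,5): flips 2 -> legal
B mobility = 8
-- W to move --
(0,1): no bracket -> illegal
(0,2): flips 2 -> legal
(0,3): flips 1 -> legal
(1,1): flips 1 -> legal
(1,3): no bracket -> illegal
(2,3): flips 1 -> legal
(2,4): flips 1 -> legal
(2,5): flips 1 -> legal
(3,1): no bracket -> illegal
(3,5): flips 1 -> legal
(4,0): no bracket -> illegal
(4,1): flips 1 -> legal
(4,5): no bracket -> illegal
(5,0): no bracket -> illegal
(5,2): flips 1 -> legal
(5,3): no bracket -> illegal
(6,0): flips 2 -> legal
(6,1): no bracket -> illegal
(6,2): no bracket -> illegal
W mobility = 10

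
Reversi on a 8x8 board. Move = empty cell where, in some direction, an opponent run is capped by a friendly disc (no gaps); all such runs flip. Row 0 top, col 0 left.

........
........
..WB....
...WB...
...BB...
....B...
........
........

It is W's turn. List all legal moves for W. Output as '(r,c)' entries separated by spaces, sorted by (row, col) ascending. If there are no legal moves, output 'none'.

Answer: (1,3) (2,4) (3,5) (5,3) (5,5)

Derivation:
(1,2): no bracket -> illegal
(1,3): flips 1 -> legal
(1,4): no bracket -> illegal
(2,4): flips 1 -> legal
(2,5): no bracket -> illegal
(3,2): no bracket -> illegal
(3,5): flips 1 -> legal
(4,2): no bracket -> illegal
(4,5): no bracket -> illegal
(5,2): no bracket -> illegal
(5,3): flips 1 -> legal
(5,5): flips 1 -> legal
(6,3): no bracket -> illegal
(6,4): no bracket -> illegal
(6,5): no bracket -> illegal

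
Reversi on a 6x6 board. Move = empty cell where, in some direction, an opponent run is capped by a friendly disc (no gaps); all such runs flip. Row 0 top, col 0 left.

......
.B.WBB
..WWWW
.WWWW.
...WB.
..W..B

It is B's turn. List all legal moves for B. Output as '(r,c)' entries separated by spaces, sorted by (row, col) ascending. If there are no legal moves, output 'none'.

Answer: (1,2) (3,5) (4,1) (4,2)

Derivation:
(0,2): no bracket -> illegal
(0,3): no bracket -> illegal
(0,4): no bracket -> illegal
(1,2): flips 1 -> legal
(2,0): no bracket -> illegal
(2,1): no bracket -> illegal
(3,0): no bracket -> illegal
(3,5): flips 1 -> legal
(4,0): no bracket -> illegal
(4,1): flips 2 -> legal
(4,2): flips 3 -> legal
(4,5): no bracket -> illegal
(5,1): no bracket -> illegal
(5,3): no bracket -> illegal
(5,4): no bracket -> illegal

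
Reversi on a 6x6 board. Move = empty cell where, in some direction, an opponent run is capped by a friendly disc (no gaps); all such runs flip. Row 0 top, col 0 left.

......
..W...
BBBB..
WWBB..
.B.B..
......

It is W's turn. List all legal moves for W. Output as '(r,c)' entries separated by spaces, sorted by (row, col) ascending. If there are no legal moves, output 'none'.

Answer: (1,0) (1,1) (1,3) (3,4) (4,2) (5,1) (5,2)

Derivation:
(1,0): flips 1 -> legal
(1,1): flips 1 -> legal
(1,3): flips 1 -> legal
(1,4): no bracket -> illegal
(2,4): no bracket -> illegal
(3,4): flips 3 -> legal
(4,0): no bracket -> illegal
(4,2): flips 2 -> legal
(4,4): no bracket -> illegal
(5,0): no bracket -> illegal
(5,1): flips 1 -> legal
(5,2): flips 1 -> legal
(5,3): no bracket -> illegal
(5,4): no bracket -> illegal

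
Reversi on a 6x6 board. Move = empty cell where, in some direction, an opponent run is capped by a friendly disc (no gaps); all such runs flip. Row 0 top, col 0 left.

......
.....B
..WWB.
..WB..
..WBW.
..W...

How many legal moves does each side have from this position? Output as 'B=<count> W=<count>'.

Answer: B=8 W=4

Derivation:
-- B to move --
(1,1): flips 1 -> legal
(1,2): no bracket -> illegal
(1,3): flips 1 -> legal
(1,4): no bracket -> illegal
(2,1): flips 3 -> legal
(3,1): flips 1 -> legal
(3,4): no bracket -> illegal
(3,5): no bracket -> illegal
(4,1): flips 1 -> legal
(4,5): flips 1 -> legal
(5,1): flips 1 -> legal
(5,3): no bracket -> illegal
(5,4): no bracket -> illegal
(5,5): flips 1 -> legal
B mobility = 8
-- W to move --
(0,4): no bracket -> illegal
(0,5): no bracket -> illegal
(1,3): no bracket -> illegal
(1,4): no bracket -> illegal
(2,5): flips 1 -> legal
(3,4): flips 2 -> legal
(3,5): no bracket -> illegal
(5,3): flips 2 -> legal
(5,4): flips 1 -> legal
W mobility = 4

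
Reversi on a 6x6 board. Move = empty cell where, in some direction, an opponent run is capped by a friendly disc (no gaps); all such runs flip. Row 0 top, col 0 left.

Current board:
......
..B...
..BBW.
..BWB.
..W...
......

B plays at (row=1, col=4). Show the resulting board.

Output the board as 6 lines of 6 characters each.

Place B at (1,4); scan 8 dirs for brackets.
Dir NW: first cell '.' (not opp) -> no flip
Dir N: first cell '.' (not opp) -> no flip
Dir NE: first cell '.' (not opp) -> no flip
Dir W: first cell '.' (not opp) -> no flip
Dir E: first cell '.' (not opp) -> no flip
Dir SW: first cell 'B' (not opp) -> no flip
Dir S: opp run (2,4) capped by B -> flip
Dir SE: first cell '.' (not opp) -> no flip
All flips: (2,4)

Answer: ......
..B.B.
..BBB.
..BWB.
..W...
......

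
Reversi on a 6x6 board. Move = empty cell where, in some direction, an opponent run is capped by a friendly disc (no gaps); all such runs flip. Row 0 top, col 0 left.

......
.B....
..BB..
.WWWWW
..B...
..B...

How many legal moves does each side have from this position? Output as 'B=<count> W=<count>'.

Answer: B=7 W=6

Derivation:
-- B to move --
(2,0): flips 1 -> legal
(2,1): no bracket -> illegal
(2,4): flips 1 -> legal
(2,5): no bracket -> illegal
(3,0): no bracket -> illegal
(4,0): flips 1 -> legal
(4,1): flips 1 -> legal
(4,3): flips 1 -> legal
(4,4): flips 1 -> legal
(4,5): flips 1 -> legal
B mobility = 7
-- W to move --
(0,0): flips 2 -> legal
(0,1): no bracket -> illegal
(0,2): no bracket -> illegal
(1,0): no bracket -> illegal
(1,2): flips 2 -> legal
(1,3): flips 2 -> legal
(1,4): flips 1 -> legal
(2,0): no bracket -> illegal
(2,1): no bracket -> illegal
(2,4): no bracket -> illegal
(4,1): no bracket -> illegal
(4,3): no bracket -> illegal
(5,1): flips 1 -> legal
(5,3): flips 1 -> legal
W mobility = 6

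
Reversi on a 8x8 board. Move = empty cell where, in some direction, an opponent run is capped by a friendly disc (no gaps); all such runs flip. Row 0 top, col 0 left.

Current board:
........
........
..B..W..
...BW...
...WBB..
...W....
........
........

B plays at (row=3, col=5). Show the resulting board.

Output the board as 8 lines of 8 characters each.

Answer: ........
........
..B..W..
...BBB..
...WBB..
...W....
........
........

Derivation:
Place B at (3,5); scan 8 dirs for brackets.
Dir NW: first cell '.' (not opp) -> no flip
Dir N: opp run (2,5), next='.' -> no flip
Dir NE: first cell '.' (not opp) -> no flip
Dir W: opp run (3,4) capped by B -> flip
Dir E: first cell '.' (not opp) -> no flip
Dir SW: first cell 'B' (not opp) -> no flip
Dir S: first cell 'B' (not opp) -> no flip
Dir SE: first cell '.' (not opp) -> no flip
All flips: (3,4)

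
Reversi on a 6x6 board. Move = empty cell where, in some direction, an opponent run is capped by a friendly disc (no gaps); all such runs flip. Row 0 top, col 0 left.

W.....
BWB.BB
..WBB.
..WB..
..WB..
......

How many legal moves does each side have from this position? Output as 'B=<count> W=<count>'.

Answer: B=5 W=8

Derivation:
-- B to move --
(0,1): no bracket -> illegal
(0,2): no bracket -> illegal
(1,3): no bracket -> illegal
(2,0): no bracket -> illegal
(2,1): flips 2 -> legal
(3,1): flips 1 -> legal
(4,1): flips 2 -> legal
(5,1): flips 1 -> legal
(5,2): flips 3 -> legal
(5,3): no bracket -> illegal
B mobility = 5
-- W to move --
(0,1): no bracket -> illegal
(0,2): flips 1 -> legal
(0,3): no bracket -> illegal
(0,4): no bracket -> illegal
(0,5): flips 2 -> legal
(1,3): flips 1 -> legal
(2,0): flips 1 -> legal
(2,1): no bracket -> illegal
(2,5): flips 2 -> legal
(3,4): flips 1 -> legal
(3,5): no bracket -> illegal
(4,4): flips 2 -> legal
(5,2): no bracket -> illegal
(5,3): no bracket -> illegal
(5,4): flips 1 -> legal
W mobility = 8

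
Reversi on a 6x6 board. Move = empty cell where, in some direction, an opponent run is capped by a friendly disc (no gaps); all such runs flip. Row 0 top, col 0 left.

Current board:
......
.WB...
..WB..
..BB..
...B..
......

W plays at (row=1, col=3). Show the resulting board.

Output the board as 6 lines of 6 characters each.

Answer: ......
.WWW..
..WB..
..BB..
...B..
......

Derivation:
Place W at (1,3); scan 8 dirs for brackets.
Dir NW: first cell '.' (not opp) -> no flip
Dir N: first cell '.' (not opp) -> no flip
Dir NE: first cell '.' (not opp) -> no flip
Dir W: opp run (1,2) capped by W -> flip
Dir E: first cell '.' (not opp) -> no flip
Dir SW: first cell 'W' (not opp) -> no flip
Dir S: opp run (2,3) (3,3) (4,3), next='.' -> no flip
Dir SE: first cell '.' (not opp) -> no flip
All flips: (1,2)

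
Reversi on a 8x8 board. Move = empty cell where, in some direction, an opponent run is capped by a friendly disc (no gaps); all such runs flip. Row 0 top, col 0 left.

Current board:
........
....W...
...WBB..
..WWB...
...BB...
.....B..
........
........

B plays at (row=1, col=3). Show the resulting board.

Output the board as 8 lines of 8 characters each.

Place B at (1,3); scan 8 dirs for brackets.
Dir NW: first cell '.' (not opp) -> no flip
Dir N: first cell '.' (not opp) -> no flip
Dir NE: first cell '.' (not opp) -> no flip
Dir W: first cell '.' (not opp) -> no flip
Dir E: opp run (1,4), next='.' -> no flip
Dir SW: first cell '.' (not opp) -> no flip
Dir S: opp run (2,3) (3,3) capped by B -> flip
Dir SE: first cell 'B' (not opp) -> no flip
All flips: (2,3) (3,3)

Answer: ........
...BW...
...BBB..
..WBB...
...BB...
.....B..
........
........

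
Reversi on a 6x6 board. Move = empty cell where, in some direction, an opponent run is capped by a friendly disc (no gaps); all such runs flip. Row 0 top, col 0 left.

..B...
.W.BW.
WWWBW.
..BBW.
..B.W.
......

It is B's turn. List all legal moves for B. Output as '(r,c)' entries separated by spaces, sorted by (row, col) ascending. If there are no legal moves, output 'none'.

Answer: (0,0) (0,5) (1,0) (1,2) (1,5) (2,5) (3,1) (3,5) (4,5) (5,5)

Derivation:
(0,0): flips 2 -> legal
(0,1): no bracket -> illegal
(0,3): no bracket -> illegal
(0,4): no bracket -> illegal
(0,5): flips 1 -> legal
(1,0): flips 1 -> legal
(1,2): flips 1 -> legal
(1,5): flips 2 -> legal
(2,5): flips 1 -> legal
(3,0): no bracket -> illegal
(3,1): flips 1 -> legal
(3,5): flips 2 -> legal
(4,3): no bracket -> illegal
(4,5): flips 1 -> legal
(5,3): no bracket -> illegal
(5,4): no bracket -> illegal
(5,5): flips 1 -> legal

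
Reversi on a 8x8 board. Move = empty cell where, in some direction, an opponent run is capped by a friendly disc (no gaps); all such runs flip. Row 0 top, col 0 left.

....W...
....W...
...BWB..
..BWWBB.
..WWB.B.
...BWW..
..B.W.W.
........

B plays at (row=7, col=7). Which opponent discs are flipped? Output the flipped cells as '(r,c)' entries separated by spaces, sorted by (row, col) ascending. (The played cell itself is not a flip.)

Answer: (5,5) (6,6)

Derivation:
Dir NW: opp run (6,6) (5,5) capped by B -> flip
Dir N: first cell '.' (not opp) -> no flip
Dir NE: edge -> no flip
Dir W: first cell '.' (not opp) -> no flip
Dir E: edge -> no flip
Dir SW: edge -> no flip
Dir S: edge -> no flip
Dir SE: edge -> no flip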